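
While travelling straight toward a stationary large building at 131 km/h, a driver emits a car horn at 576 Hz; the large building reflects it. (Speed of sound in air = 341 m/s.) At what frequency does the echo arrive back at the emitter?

131 km/h = 36.39 m/s.
The large building receives the sound from a moving source: f₁ = f₀ · v/(v − v_e) = 576 × 341/304.61 ≈ 645 Hz.
On the return leg the driver is a moving observer: f₂ = f₁ · (v + v_e)/v = 645 × 377.39/341 ≈ 714 Hz.

714 Hz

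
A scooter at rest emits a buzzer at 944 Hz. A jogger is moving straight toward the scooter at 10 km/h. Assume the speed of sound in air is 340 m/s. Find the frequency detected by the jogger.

952 Hz

10 km/h = 2.778 m/s.
Only the observer moves, toward the source, so f' = f · (v + v_o)/v.
f' = 944 × (340 + 2.778)/340 = 944 × 342.78/340 ≈ 952 Hz.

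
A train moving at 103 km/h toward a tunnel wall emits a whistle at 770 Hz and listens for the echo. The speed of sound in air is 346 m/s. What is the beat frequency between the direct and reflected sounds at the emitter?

103 km/h = 28.61 m/s.
The tunnel wall receives the sound from a moving source: f₁ = f₀ · v/(v − v_e) = 770 × 346/317.39 ≈ 839.4 Hz.
On the return leg the train is a moving observer: f₂ = f₁ · (v + v_e)/v = 839.4 × 374.61/346 ≈ 908.8 Hz.
Equivalently f₂ = f₀ · (v + v_e)/(v − v_e).
Beat against the emitted tone: |f₂ − f₀| = 2v_e·f₀/(v − v_e) = 2 × 28.61 × 770/317.39 ≈ 139 Hz.

139 Hz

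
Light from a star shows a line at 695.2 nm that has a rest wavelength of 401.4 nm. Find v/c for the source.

λ'/λ₀ = 1.7319 > 1 (redshift), so the source is receding.
λ'/λ₀ = √((1 + β)/(1 − β)) for a receding source ⇒ β = (r² − 1)/(r² + 1) with r = λ'/λ₀.
β = (2.9996 − 1)/(2.9996 + 1) ≈ 0.500.

0.500c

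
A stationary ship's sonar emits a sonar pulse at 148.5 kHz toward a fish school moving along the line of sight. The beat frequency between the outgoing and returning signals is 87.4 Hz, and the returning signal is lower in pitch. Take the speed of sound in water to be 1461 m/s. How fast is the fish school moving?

Double Doppler shift off a moving reflector: f₂ = f₀ · (v + u)/(v − u) (u > 0 toward emitter).
Returning signal is lower, so f₂ = f₀ − Δf = 148500 − 87.4 = 148412.6 Hz.
Rearranging, u = v · (f₂ − f₀)/(f₂ + f₀) = 1461 × -87.4/296912.6 ≈ -0.43 m/s.
So the fish school is moving at 0.43 m/s away from the emitter.

0.43 m/s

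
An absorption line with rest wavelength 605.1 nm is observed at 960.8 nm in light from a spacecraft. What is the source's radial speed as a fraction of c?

0.432c

λ'/λ₀ = 1.5878 > 1 (redshift), so the source is receding.
λ'/λ₀ = √((1 + β)/(1 − β)) for a receding source ⇒ β = (r² − 1)/(r² + 1) with r = λ'/λ₀.
β = (2.5212 − 1)/(2.5212 + 1) ≈ 0.432.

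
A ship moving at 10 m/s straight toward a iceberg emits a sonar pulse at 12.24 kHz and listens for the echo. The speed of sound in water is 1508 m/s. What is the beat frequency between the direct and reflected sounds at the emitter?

The iceberg receives the sound from a moving source: f₁ = f₀ · v/(v − v_e) = 12.24 × 1508/1498 ≈ 12.3217 kHz.
On the return leg the ship is a moving observer: f₂ = f₁ · (v + v_e)/v = 12.3217 × 1518/1508 ≈ 12.4034 kHz.
Equivalently f₂ = f₀ · (v + v_e)/(v − v_e).
Beat against the emitted tone (with f₀ = 12240 Hz): |f₂ − f₀| = 2v_e·f₀/(v − v_e) = 2 × 10 × 12240/1498 ≈ 163 Hz.

163 Hz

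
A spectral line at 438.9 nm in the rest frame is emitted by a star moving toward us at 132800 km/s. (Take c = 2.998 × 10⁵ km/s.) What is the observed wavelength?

272.7 nm

β = v/c = 132800/299800 = 0.4430.
Relativistic Doppler for wavelength: λ' = λ₀ · √((1 − β)/(1 + β)).
λ' = 438.9 × √(0.5570/1.4430) = 438.9 × 0.62132 ≈ 272.7 nm.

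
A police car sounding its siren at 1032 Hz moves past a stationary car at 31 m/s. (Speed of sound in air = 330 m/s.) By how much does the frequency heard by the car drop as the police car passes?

196 Hz

Approaching: f₁ = f · v/(v − v_s) = 1032 × 330/299 ≈ 1139 Hz.
Receding: f₂ = f · v/(v + v_s) = 1032 × 330/361 ≈ 943 Hz.
Drop: f₁ − f₂ = 2f·v·v_s/(v² − v_s²) = 2 × 1032 × 330 × 31/(330² − 31²) ≈ 196 Hz.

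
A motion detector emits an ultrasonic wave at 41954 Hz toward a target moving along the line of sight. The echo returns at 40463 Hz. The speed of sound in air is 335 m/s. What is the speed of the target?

6.1 m/s

Double Doppler shift off a moving reflector: f₂ = f₀ · (v + u)/(v − u) (u > 0 toward emitter).
Rearranging, u = v · (f₂ − f₀)/(f₂ + f₀) = 335 × -1491/82417 ≈ -6.1 m/s.
So the target is moving at 6.1 m/s away from the emitter.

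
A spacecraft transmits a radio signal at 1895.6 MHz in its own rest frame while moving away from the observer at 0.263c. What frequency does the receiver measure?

Relativistic Doppler for frequency: f' = f₀ · √((1 − β)/(1 + β)).
f' = 1895.6 × √(0.7370/1.2630) = 1895.6 × 0.76389 ≈ 1448.0 MHz.

1448.0 MHz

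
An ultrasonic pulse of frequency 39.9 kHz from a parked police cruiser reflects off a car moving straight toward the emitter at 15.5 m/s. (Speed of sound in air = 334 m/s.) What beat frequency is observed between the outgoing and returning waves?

At the car (a moving observer), f₁ = f₀ · (v + u)/v = 39.9 × 349.5/334 ≈ 41.75 kHz.
The reflection then acts as a moving source: f₂ = f₁ · v/(v − u) ≈ 43.78 kHz.
Beat frequency (with f₀ = 39900 Hz): |f₂ − f₀| = 2u·f₀/(v − u) = 2 × 15.5 × 39900/318.5 ≈ 3884 Hz.

3884 Hz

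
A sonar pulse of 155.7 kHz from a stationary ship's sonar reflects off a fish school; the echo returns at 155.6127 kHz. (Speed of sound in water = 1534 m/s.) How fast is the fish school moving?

Double Doppler shift off a moving reflector: f₂ = f₀ · (v + u)/(v − u) (u > 0 toward emitter).
Rearranging, u = v · (f₂ − f₀)/(f₂ + f₀) = 1534 × -0.0873/311.3127 ≈ -0.43 m/s.
So the fish school is moving at 0.43 m/s away from the emitter.

0.43 m/s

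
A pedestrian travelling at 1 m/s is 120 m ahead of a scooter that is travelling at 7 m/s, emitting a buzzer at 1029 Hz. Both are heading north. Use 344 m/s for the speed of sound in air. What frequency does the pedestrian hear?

1047 Hz

The pedestrian is ahead, so the scooter is moving toward it while the pedestrian is moving away from the scooter.
Both move, so f' = f · (v − v_o)/(v − v_s).
f' = 1029 × (344 − 1)/(344 − 7) = 1029 × 343/337 ≈ 1047 Hz.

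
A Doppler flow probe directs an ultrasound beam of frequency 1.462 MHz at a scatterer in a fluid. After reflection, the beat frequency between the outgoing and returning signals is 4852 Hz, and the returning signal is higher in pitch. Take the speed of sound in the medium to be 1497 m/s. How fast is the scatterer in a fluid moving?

Double Doppler shift off a moving reflector: f₂ = f₀ · (v + u)/(v − u) (u > 0 toward emitter).
Returning signal is higher, so f₂ = f₀ + Δf = 1462000 + 4852 = 1466852 Hz.
Rearranging, u = v · (f₂ − f₀)/(f₂ + f₀) = 1497 × 4852/2928852 ≈ 2.48 m/s.
So the scatterer in a fluid is moving at 2.48 m/s toward the emitter.

2.48 m/s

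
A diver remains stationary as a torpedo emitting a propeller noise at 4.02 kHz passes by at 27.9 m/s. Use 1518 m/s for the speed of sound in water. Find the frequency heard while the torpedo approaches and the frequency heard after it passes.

4.10 kHz approaching; 3.95 kHz receding

Approaching: f₁ = f · v/(v − v_s) = 4.02 × 1518/1490.1 ≈ 4.10 kHz.
Receding: f₂ = f · v/(v + v_s) = 4.02 × 1518/1545.9 ≈ 3.95 kHz.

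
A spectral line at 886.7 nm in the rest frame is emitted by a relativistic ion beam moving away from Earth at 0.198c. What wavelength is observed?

Relativistic Doppler for wavelength: λ' = λ₀ · √((1 + β)/(1 − β)).
λ' = 886.7 × √(1.1980/0.8020) = 886.7 × 1.22220 ≈ 1083.7 nm.

1083.7 nm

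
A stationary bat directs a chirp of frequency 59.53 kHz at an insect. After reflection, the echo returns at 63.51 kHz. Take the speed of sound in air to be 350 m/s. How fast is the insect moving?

Double Doppler shift off a moving reflector: f₂ = f₀ · (v + u)/(v − u) (u > 0 toward emitter).
Rearranging, u = v · (f₂ − f₀)/(f₂ + f₀) = 350 × 3.98/123.04 ≈ 11.3 m/s.
So the insect is moving at 11.3 m/s toward the emitter.

11.3 m/s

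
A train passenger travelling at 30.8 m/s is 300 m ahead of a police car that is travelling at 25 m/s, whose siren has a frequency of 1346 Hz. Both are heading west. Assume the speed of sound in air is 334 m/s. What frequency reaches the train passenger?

The train passenger is ahead, so the police car is moving toward it while the train passenger is moving away from the police car.
Both move, so f' = f · (v − v_o)/(v − v_s).
f' = 1346 × (334 − 30.8)/(334 − 25) = 1346 × 303.2/309 ≈ 1321 Hz.

1321 Hz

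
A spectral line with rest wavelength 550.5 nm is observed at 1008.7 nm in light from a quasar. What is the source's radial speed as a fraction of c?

0.541

λ'/λ₀ = 1.8323 > 1 (redshift), so the source is receding.
λ'/λ₀ = √((1 + β)/(1 − β)) for a receding source ⇒ β = (r² − 1)/(r² + 1) with r = λ'/λ₀.
β = (3.3574 − 1)/(3.3574 + 1) ≈ 0.541.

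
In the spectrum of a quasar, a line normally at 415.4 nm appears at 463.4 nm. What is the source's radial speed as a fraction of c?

λ'/λ₀ = 1.1156 > 1 (redshift), so the source is receding.
λ'/λ₀ = √((1 + β)/(1 − β)) for a receding source ⇒ β = (r² − 1)/(r² + 1) with r = λ'/λ₀.
β = (1.2445 − 1)/(1.2445 + 1) ≈ 0.109.

0.109c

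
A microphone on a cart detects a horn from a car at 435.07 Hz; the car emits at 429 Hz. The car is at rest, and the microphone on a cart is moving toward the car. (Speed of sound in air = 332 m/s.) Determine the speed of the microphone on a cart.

4.7 m/s

f' = f · (v + v_o)/v ⇒ v_o = v · |f'/f − 1|.
v_o = 332 × |435.07/429 − 1| = 332 × 0.01415 ≈ 4.7 m/s.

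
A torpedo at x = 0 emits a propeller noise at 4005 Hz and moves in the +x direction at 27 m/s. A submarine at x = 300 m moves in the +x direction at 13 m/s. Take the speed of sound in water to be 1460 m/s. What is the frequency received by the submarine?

The observer lies on the +x side, so the source is heading toward the observer and the observer is heading away from the source.
General Doppler shift: f' = f · (v − v_o)/(v − v_s).
f' = 4005 × (1460 − 13)/(1460 − 27) = 4005 × 1447/1433 ≈ 4044 Hz.

4044 Hz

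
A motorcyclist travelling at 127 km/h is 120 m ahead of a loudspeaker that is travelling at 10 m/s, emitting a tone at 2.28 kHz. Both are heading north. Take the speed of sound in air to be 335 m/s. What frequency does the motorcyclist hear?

127 km/h = 35.28 m/s.
The motorcyclist is ahead, so the loudspeaker is moving toward it while the motorcyclist is moving away from the loudspeaker.
General Doppler shift: f' = f · (v − v_o)/(v − v_s).
f' = 2.28 × (335 − 35.28)/(335 − 10) = 2.28 × 299.72/325 ≈ 2.10 kHz.

2.10 kHz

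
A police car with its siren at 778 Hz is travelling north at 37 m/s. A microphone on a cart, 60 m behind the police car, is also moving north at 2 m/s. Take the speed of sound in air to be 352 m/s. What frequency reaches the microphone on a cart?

The microphone on a cart is behind, so the police car is moving away from it while the microphone on a cart is moving toward the police car.
General Doppler shift: f' = f · (v + v_o)/(v + v_s).
f' = 778 × (352 + 2)/(352 + 37) = 778 × 354/389 ≈ 708 Hz.

708 Hz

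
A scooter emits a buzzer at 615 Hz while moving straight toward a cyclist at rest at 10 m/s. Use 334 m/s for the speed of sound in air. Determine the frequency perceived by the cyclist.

Only the source moves, toward the listener, so f' = f · v/(v − v_s).
f' = 615 × 334/(334 − 10) = 615 × 334/324 ≈ 634 Hz.

634 Hz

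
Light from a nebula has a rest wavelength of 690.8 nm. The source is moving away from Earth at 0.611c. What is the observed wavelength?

1405.8 nm

Relativistic Doppler for wavelength: λ' = λ₀ · √((1 + β)/(1 − β)).
λ' = 690.8 × √(1.6110/0.3890) = 690.8 × 2.03504 ≈ 1405.8 nm.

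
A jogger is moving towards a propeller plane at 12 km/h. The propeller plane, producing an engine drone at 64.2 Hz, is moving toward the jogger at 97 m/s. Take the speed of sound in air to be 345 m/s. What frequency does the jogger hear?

12 km/h = 3.333 m/s.
Both move, so f' = f · (v + v_o)/(v − v_s).
f' = 64.2 × (345 + 3.333)/(345 − 97) = 64.2 × 348.33/248 ≈ 90 Hz.

90 Hz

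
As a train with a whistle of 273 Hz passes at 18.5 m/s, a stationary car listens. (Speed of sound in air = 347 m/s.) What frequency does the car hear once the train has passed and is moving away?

Receding: f₂ = f · v/(v + v_s) = 273 × 347/365.5 ≈ 259 Hz.

259 Hz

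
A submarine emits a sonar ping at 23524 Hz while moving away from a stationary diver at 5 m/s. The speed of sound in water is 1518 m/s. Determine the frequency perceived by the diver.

23447 Hz

Only the source moves, away from the listener, so f' = f · v/(v + v_s).
f' = 23524 × 1518/(1518 + 5) = 23524 × 1518/1523 ≈ 23447 Hz.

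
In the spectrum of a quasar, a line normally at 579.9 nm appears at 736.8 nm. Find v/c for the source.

λ'/λ₀ = 1.2706 > 1 (redshift), so the source is receding.
λ'/λ₀ = √((1 + β)/(1 − β)) for a receding source ⇒ β = (r² − 1)/(r² + 1) with r = λ'/λ₀.
β = (1.6143 − 1)/(1.6143 + 1) ≈ 0.235.

0.235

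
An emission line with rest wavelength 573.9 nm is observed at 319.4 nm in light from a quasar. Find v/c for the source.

0.527

λ'/λ₀ = 0.5565 < 1 (blueshift), so the source is approaching.
λ'/λ₀ = √((1 − β)/(1 + β)) for an approaching source ⇒ β = (1 − r²)/(1 + r²) with r = λ'/λ₀.
β = (1 − 0.3097)/(1 + 0.3097) ≈ 0.527.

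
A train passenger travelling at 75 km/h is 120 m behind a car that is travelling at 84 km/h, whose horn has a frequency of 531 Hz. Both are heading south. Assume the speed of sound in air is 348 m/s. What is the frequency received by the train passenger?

527 Hz

84 km/h = 23.33 m/s; 75 km/h = 20.83 m/s.
The train passenger is behind, so the car is moving away from it while the train passenger is moving toward the car.
With source receding and observer approaching, f' = f · (v + v_o)/(v + v_s).
f' = 531 × (348 + 20.83)/(348 + 23.33) = 531 × 368.83/371.33 ≈ 527 Hz.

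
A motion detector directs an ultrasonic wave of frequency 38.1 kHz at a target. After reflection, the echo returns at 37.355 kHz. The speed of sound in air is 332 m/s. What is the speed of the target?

3.3 m/s

Double Doppler shift off a moving reflector: f₂ = f₀ · (v + u)/(v − u) (u > 0 toward emitter).
Rearranging, u = v · (f₂ − f₀)/(f₂ + f₀) = 332 × -0.745/75.455 ≈ -3.3 m/s.
So the target is moving at 3.3 m/s away from the emitter.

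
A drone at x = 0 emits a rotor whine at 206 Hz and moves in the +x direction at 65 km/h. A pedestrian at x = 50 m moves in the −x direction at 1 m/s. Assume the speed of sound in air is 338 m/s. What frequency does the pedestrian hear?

65 km/h = 18.06 m/s.
The observer lies on the +x side, so the source is heading toward the observer and the observer is heading toward the source.
General Doppler shift: f' = f · (v + v_o)/(v − v_s).
f' = 206 × (338 + 1)/(338 − 18.06) = 206 × 339/319.94 ≈ 218 Hz.

218 Hz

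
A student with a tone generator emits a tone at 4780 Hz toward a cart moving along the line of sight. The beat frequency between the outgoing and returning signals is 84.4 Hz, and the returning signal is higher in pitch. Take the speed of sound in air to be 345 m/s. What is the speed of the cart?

Double Doppler shift off a moving reflector: f₂ = f₀ · (v + u)/(v − u) (u > 0 toward emitter).
Returning signal is higher, so f₂ = f₀ + Δf = 4780 + 84.4 = 4864.4 Hz.
Rearranging, u = v · (f₂ − f₀)/(f₂ + f₀) = 345 × 84.4/9644.4 ≈ 3.0 m/s.
So the cart is moving at 3.0 m/s toward the emitter.

3.0 m/s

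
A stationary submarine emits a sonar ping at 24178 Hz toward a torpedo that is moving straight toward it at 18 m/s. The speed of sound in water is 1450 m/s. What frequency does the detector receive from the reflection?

The torpedo first receives the wave as a moving observer: f₁ = f₀ · (v + u)/v = 24178 × (1450 + 18)/1450 ≈ 24478 Hz.
The reflection then acts as a moving source: f₂ = f₁ · v/(v − u) ≈ 24786 Hz.

24786 Hz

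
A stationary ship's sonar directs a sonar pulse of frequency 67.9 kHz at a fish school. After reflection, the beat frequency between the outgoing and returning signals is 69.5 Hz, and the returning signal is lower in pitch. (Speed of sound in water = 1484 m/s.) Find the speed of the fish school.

Double Doppler shift off a moving reflector: f₂ = f₀ · (v + u)/(v − u) (u > 0 toward emitter).
Returning signal is lower, so f₂ = f₀ − Δf = 67900 − 69.5 = 67830.5 Hz.
Rearranging, u = v · (f₂ − f₀)/(f₂ + f₀) = 1484 × -69.5/135730.5 ≈ -0.76 m/s.
So the fish school is moving at 0.76 m/s away from the emitter.

0.76 m/s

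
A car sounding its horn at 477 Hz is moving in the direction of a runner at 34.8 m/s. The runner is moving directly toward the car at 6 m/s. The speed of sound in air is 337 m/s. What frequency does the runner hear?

With source approaching and observer approaching, f' = f · (v + v_o)/(v − v_s).
f' = 477 × (337 + 6)/(337 − 34.8) = 477 × 343/302.2 ≈ 541 Hz.

541 Hz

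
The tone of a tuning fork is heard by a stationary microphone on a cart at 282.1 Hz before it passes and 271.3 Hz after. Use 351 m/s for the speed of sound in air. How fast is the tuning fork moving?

6.9 m/s

f₁/f₂ = (v + v_s)/(v − v_s), so v_s = v · (f₁ − f₂)/(f₁ + f₂).
v_s = 351 × (282.1 − 271.3)/(282.1 + 271.3) = 351 × 10.8/553.4 ≈ 6.9 m/s.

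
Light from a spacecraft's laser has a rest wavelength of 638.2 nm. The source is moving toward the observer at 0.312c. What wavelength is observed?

Relativistic Doppler for wavelength: λ' = λ₀ · √((1 − β)/(1 + β)).
λ' = 638.2 × √(0.6880/1.3120) = 638.2 × 0.72415 ≈ 462.2 nm.

462.2 nm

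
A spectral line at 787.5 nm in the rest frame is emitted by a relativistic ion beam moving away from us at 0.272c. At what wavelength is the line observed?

Relativistic Doppler for wavelength: λ' = λ₀ · √((1 + β)/(1 − β)).
λ' = 787.5 × √(1.2720/0.7280) = 787.5 × 1.32184 ≈ 1040.9 nm.

1040.9 nm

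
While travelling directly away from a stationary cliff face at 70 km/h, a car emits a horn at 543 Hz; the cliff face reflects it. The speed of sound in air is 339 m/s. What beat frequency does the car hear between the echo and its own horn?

58.9 Hz

70 km/h = 19.44 m/s.
The cliff face receives the sound from a moving source: f₁ = f₀ · v/(v + v_e) = 543 × 339/358.44 ≈ 513.5 Hz.
On the return leg the car is a moving observer: f₂ = f₁ · (v − v_e)/v = 513.5 × 319.56/339 ≈ 484.1 Hz.
Equivalently f₂ = f₀ · (v − v_e)/(v + v_e).
Beat against the emitted tone: |f₂ − f₀| = 2v_e·f₀/(v + v_e) = 2 × 19.44 × 543/358.44 ≈ 58.9 Hz.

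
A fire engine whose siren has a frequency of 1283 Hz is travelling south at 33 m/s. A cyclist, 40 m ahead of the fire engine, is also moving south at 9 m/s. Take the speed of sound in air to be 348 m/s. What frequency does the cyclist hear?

1381 Hz

The cyclist is ahead, so the fire engine is moving toward it while the cyclist is moving away from the fire engine.
With source approaching and observer receding, f' = f · (v − v_o)/(v − v_s).
f' = 1283 × (348 − 9)/(348 − 33) = 1283 × 339/315 ≈ 1381 Hz.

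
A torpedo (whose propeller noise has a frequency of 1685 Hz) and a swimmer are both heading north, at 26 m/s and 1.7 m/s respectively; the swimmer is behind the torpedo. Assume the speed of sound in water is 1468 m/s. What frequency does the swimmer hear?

The swimmer is behind, so the torpedo is moving away from it while the swimmer is moving toward the torpedo.
With source receding and observer approaching, f' = f · (v + v_o)/(v + v_s).
f' = 1685 × (1468 + 1.7)/(1468 + 26) = 1685 × 1469.7/1494 ≈ 1658 Hz.

1658 Hz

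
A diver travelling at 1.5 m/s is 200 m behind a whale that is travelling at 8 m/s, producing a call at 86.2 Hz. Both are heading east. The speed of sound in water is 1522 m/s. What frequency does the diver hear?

The diver is behind, so the whale is moving away from it while the diver is moving toward the whale.
General Doppler shift: f' = f · (v + v_o)/(v + v_s).
f' = 86.2 × (1522 + 1.5)/(1522 + 8) = 86.2 × 1523.5/1530 ≈ 86 Hz.

86 Hz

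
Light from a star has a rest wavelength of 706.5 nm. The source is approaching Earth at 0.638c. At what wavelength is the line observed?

Relativistic Doppler for wavelength: λ' = λ₀ · √((1 − β)/(1 + β)).
λ' = 706.5 × √(0.3620/1.6380) = 706.5 × 0.47011 ≈ 332.1 nm.

332.1 nm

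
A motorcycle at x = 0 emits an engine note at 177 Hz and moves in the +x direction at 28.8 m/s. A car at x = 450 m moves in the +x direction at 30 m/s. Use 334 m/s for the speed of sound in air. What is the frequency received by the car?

176 Hz

The observer lies on the +x side, so the source is heading toward the observer and the observer is heading away from the source.
With source approaching and observer receding, f' = f · (v − v_o)/(v − v_s).
f' = 177 × (334 − 30)/(334 − 28.8) = 177 × 304/305.2 ≈ 176 Hz.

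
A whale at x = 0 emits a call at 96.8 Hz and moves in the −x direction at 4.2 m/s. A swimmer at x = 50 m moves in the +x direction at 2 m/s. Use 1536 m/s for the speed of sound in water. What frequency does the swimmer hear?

96 Hz

The observer lies on the +x side, so the source is heading away from the observer and the observer is heading away from the source.
With source receding and observer receding, f' = f · (v − v_o)/(v + v_s).
f' = 96.8 × (1536 − 2)/(1536 + 4.2) = 96.8 × 1534/1540.2 ≈ 96 Hz.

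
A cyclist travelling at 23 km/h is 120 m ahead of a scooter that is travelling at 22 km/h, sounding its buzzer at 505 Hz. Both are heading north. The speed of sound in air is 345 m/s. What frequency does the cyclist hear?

505 Hz

22 km/h = 6.111 m/s; 23 km/h = 6.389 m/s.
The cyclist is ahead, so the scooter is moving toward it while the cyclist is moving away from the scooter.
Both move, so f' = f · (v − v_o)/(v − v_s).
f' = 505 × (345 − 6.389)/(345 − 6.111) = 505 × 338.61/338.89 ≈ 505 Hz.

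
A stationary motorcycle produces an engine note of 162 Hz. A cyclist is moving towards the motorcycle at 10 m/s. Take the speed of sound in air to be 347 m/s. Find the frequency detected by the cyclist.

Moving observer, stationary source: f' = f · (v + v_o)/v.
f' = 162 × (347 + 10)/347 = 162 × 357/347 ≈ 167 Hz.

167 Hz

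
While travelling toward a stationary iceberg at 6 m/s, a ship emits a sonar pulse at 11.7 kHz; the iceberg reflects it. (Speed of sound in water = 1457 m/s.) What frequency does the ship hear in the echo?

The iceberg receives the sound from a moving source: f₁ = f₀ · v/(v − v_e) = 11.7 × 1457/1451 ≈ 11.75 kHz.
On the return leg the ship is a moving observer: f₂ = f₁ · (v + v_e)/v = 11.75 × 1463/1457 ≈ 11.80 kHz.
Equivalently f₂ = f₀ · (v + v_e)/(v − v_e).

11.80 kHz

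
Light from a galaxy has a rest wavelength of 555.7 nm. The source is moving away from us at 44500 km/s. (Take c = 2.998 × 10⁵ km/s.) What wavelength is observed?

645.3 nm

β = v/c = 44500/299800 = 0.1484.
Relativistic Doppler for wavelength: λ' = λ₀ · √((1 + β)/(1 − β)).
λ' = 555.7 × √(1.1484/0.8516) = 555.7 × 1.16130 ≈ 645.3 nm.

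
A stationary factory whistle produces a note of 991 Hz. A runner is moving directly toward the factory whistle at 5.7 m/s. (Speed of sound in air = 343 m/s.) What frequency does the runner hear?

Only the observer moves, toward the source, so f' = f · (v + v_o)/v.
f' = 991 × (343 + 5.7)/343 = 991 × 348.7/343 ≈ 1007 Hz.

1007 Hz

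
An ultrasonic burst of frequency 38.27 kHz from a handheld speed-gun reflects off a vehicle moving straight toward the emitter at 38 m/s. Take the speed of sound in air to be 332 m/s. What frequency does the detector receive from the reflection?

48.2 kHz

At the vehicle (a moving observer), f₁ = f₀ · (v + u)/v = 38.27 × 370/332 ≈ 42.7 kHz.
The reflection then acts as a moving source: f₂ = f₁ · v/(v − u) ≈ 48.2 kHz.
Equivalently f₂ = f₀ · (v + u)/(v − u).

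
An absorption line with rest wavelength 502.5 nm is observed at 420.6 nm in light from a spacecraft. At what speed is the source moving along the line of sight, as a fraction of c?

λ'/λ₀ = 0.8370 < 1 (blueshift), so the source is approaching.
λ'/λ₀ = √((1 − β)/(1 + β)) for an approaching source ⇒ β = (1 − r²)/(1 + r²) with r = λ'/λ₀.
β = (1 − 0.7006)/(1 + 0.7006) ≈ 0.176.

0.176c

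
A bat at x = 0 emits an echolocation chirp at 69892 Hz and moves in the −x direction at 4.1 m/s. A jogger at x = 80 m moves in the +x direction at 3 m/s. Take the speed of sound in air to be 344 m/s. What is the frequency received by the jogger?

The observer lies on the +x side, so the source is heading away from the observer and the observer is heading away from the source.
Both move, so f' = f · (v − v_o)/(v + v_s).
f' = 69892 × (344 − 3)/(344 + 4.1) = 69892 × 341/348.1 ≈ 68466 Hz.

68466 Hz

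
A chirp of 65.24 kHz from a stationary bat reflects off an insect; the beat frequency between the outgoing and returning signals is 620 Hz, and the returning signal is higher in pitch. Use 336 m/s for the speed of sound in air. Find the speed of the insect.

Double Doppler shift off a moving reflector: f₂ = f₀ · (v + u)/(v − u) (u > 0 toward emitter).
Returning signal is higher, so f₂ = f₀ + Δf = 65240 + 620 = 65860 Hz.
Rearranging, u = v · (f₂ − f₀)/(f₂ + f₀) = 336 × 620/131100 ≈ 1.59 m/s.
So the insect is moving at 1.59 m/s toward the emitter.

1.59 m/s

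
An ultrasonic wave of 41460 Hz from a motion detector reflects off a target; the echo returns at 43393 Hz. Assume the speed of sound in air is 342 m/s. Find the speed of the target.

7.8 m/s

Double Doppler shift off a moving reflector: f₂ = f₀ · (v + u)/(v − u) (u > 0 toward emitter).
Rearranging, u = v · (f₂ − f₀)/(f₂ + f₀) = 342 × 1933/84853 ≈ 7.8 m/s.
So the target is moving at 7.8 m/s toward the emitter.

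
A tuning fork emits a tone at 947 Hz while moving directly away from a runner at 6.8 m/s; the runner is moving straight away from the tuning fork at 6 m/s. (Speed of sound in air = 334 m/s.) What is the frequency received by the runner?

General Doppler shift: f' = f · (v − v_o)/(v + v_s).
f' = 947 × (334 − 6)/(334 + 6.8) = 947 × 328/340.8 ≈ 911 Hz.

911 Hz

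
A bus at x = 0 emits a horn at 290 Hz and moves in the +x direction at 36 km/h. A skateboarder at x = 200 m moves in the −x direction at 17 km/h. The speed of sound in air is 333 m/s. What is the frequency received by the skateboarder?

36 km/h = 10 m/s; 17 km/h = 4.722 m/s.
The observer lies on the +x side, so the source is heading toward the observer and the observer is heading toward the source.
Both move, so f' = f · (v + v_o)/(v − v_s).
f' = 290 × (333 + 4.722)/(333 − 10) = 290 × 337.72/323 ≈ 303 Hz.

303 Hz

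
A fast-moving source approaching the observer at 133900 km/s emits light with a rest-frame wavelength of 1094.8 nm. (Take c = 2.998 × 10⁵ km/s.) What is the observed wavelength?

β = v/c = 133900/299800 = 0.4466.
Relativistic Doppler for wavelength: λ' = λ₀ · √((1 − β)/(1 + β)).
λ' = 1094.8 × √(0.5534/1.4466) = 1094.8 × 0.61848 ≈ 677.1 nm.

677.1 nm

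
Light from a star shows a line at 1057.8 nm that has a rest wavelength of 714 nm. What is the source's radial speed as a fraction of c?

0.374c

λ'/λ₀ = 1.4815 > 1 (redshift), so the source is receding.
λ'/λ₀ = √((1 + β)/(1 − β)) for a receding source ⇒ β = (r² − 1)/(r² + 1) with r = λ'/λ₀.
β = (2.1949 − 1)/(2.1949 + 1) ≈ 0.374.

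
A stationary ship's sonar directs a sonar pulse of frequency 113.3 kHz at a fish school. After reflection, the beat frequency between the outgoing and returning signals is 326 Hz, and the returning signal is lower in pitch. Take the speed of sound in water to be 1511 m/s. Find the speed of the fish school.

2.18 m/s

Double Doppler shift off a moving reflector: f₂ = f₀ · (v + u)/(v − u) (u > 0 toward emitter).
Returning signal is lower, so f₂ = f₀ − Δf = 113300 − 326 = 112974 Hz.
Rearranging, u = v · (f₂ − f₀)/(f₂ + f₀) = 1511 × -326/226274 ≈ -2.18 m/s.
So the fish school is moving at 2.18 m/s away from the emitter.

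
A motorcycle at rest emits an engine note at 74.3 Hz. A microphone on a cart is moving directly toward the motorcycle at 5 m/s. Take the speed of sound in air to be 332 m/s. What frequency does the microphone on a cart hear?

Only the observer moves, toward the source, so f' = f · (v + v_o)/v.
f' = 74.3 × (332 + 5)/332 = 74.3 × 337/332 ≈ 75 Hz.

75 Hz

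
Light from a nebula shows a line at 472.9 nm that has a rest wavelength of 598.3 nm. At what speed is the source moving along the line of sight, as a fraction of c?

0.231

λ'/λ₀ = 0.7904 < 1 (blueshift), so the source is approaching.
λ'/λ₀ = √((1 − β)/(1 + β)) for an approaching source ⇒ β = (1 − r²)/(1 + r²) with r = λ'/λ₀.
β = (1 − 0.6247)/(1 + 0.6247) ≈ 0.231.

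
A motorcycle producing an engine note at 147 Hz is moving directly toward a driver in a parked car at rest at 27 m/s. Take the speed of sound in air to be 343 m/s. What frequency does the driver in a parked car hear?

Only the source moves, toward the listener, so f' = f · v/(v − v_s).
f' = 147 × 343/(343 − 27) = 147 × 343/316 ≈ 160 Hz.

160 Hz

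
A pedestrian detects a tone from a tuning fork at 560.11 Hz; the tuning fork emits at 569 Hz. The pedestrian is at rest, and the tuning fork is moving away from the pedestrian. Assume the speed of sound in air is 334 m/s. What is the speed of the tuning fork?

f' = f · v/(v + v_s) ⇒ v_s = v · |1 − f/f'|.
v_s = 334 × |1 − 569/560.11| = 334 × 0.01587 ≈ 5.3 m/s.

5.3 m/s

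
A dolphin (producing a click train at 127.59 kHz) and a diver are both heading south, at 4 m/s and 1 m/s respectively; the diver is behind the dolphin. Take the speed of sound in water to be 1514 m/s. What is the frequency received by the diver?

The diver is behind, so the dolphin is moving away from it while the diver is moving toward the dolphin.
General Doppler shift: f' = f · (v + v_o)/(v + v_s).
f' = 127.59 × (1514 + 1)/(1514 + 4) = 127.59 × 1515/1518 ≈ 127.3 kHz.

127.3 kHz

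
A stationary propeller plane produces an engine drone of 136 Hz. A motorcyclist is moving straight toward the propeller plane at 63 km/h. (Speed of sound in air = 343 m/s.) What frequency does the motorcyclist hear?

143 Hz

63 km/h = 17.5 m/s.
Moving observer, stationary source: f' = f · (v + v_o)/v.
f' = 136 × (343 + 17.5)/343 = 136 × 360.5/343 ≈ 143 Hz.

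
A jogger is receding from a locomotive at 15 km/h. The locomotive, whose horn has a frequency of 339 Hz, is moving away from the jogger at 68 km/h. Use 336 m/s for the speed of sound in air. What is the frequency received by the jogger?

317 Hz

68 km/h = 18.89 m/s; 15 km/h = 4.167 m/s.
General Doppler shift: f' = f · (v − v_o)/(v + v_s).
f' = 339 × (336 − 4.167)/(336 + 18.89) = 339 × 331.83/354.89 ≈ 317 Hz.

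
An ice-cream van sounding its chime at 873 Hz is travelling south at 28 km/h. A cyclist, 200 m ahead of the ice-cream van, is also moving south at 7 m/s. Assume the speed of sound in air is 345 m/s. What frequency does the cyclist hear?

875 Hz

28 km/h = 7.778 m/s.
The cyclist is ahead, so the ice-cream van is moving toward it while the cyclist is moving away from the ice-cream van.
With source approaching and observer receding, f' = f · (v − v_o)/(v − v_s).
f' = 873 × (345 − 7)/(345 − 7.778) = 873 × 338/337.22 ≈ 875 Hz.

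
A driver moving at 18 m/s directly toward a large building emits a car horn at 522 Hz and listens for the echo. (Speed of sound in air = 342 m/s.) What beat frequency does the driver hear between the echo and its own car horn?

The large building receives the sound from a moving source: f₁ = f₀ · v/(v − v_e) = 522 × 342/324 ≈ 551.0 Hz.
On the return leg the driver is a moving observer: f₂ = f₁ · (v + v_e)/v = 551.0 × 360/342 ≈ 580.0 Hz.
Beat against the emitted tone: |f₂ − f₀| = 2v_e·f₀/(v − v_e) = 2 × 18 × 522/324 ≈ 58.0 Hz.

58.0 Hz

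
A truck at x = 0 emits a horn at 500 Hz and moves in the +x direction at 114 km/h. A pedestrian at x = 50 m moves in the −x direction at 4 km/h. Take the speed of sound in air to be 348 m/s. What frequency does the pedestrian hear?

114 km/h = 31.67 m/s; 4 km/h = 1.111 m/s.
The observer lies on the +x side, so the source is heading toward the observer and the observer is heading toward the source.
General Doppler shift: f' = f · (v + v_o)/(v − v_s).
f' = 500 × (348 + 1.111)/(348 − 31.67) = 500 × 349.11/316.33 ≈ 552 Hz.

552 Hz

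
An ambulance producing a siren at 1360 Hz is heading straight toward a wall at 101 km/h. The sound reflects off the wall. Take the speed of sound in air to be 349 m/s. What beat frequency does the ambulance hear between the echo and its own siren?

101 km/h = 28.06 m/s.
The wall receives the sound from a moving source: f₁ = f₀ · v/(v − v_e) = 1360 × 349/320.94 ≈ 1479 Hz.
On the return leg the ambulance is a moving observer: f₂ = f₁ · (v + v_e)/v = 1479 × 377.06/349 ≈ 1598 Hz.
Equivalently f₂ = f₀ · (v + v_e)/(v − v_e).
Beat against the emitted tone: |f₂ − f₀| = 2v_e·f₀/(v − v_e) = 2 × 28.06 × 1360/320.94 ≈ 238 Hz.

238 Hz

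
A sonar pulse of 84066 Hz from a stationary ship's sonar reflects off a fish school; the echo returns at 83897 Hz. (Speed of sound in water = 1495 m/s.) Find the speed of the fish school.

1.50 m/s

Double Doppler shift off a moving reflector: f₂ = f₀ · (v + u)/(v − u) (u > 0 toward emitter).
Rearranging, u = v · (f₂ − f₀)/(f₂ + f₀) = 1495 × -169/167963 ≈ -1.50 m/s.
So the fish school is moving at 1.50 m/s away from the emitter.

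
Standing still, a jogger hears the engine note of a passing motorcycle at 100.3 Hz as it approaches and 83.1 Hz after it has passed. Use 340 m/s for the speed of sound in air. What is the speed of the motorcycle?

32 m/s

f₁/f₂ = (v + v_s)/(v − v_s), so v_s = v · (f₁ − f₂)/(f₁ + f₂).
v_s = 340 × (100.3 − 83.1)/(100.3 + 83.1) = 340 × 17.2/183.4 ≈ 32 m/s.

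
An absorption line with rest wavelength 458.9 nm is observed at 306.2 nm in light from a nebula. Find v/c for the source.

λ'/λ₀ = 0.6672 < 1 (blueshift), so the source is approaching.
λ'/λ₀ = √((1 − β)/(1 + β)) for an approaching source ⇒ β = (1 − r²)/(1 + r²) with r = λ'/λ₀.
β = (1 − 0.4452)/(1 + 0.4452) ≈ 0.384.

0.384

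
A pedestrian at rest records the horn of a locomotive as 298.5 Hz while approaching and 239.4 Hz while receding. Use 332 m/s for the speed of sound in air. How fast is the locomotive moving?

f₁/f₂ = (v + v_s)/(v − v_s), so v_s = v · (f₁ − f₂)/(f₁ + f₂).
v_s = 332 × (298.5 − 239.4)/(298.5 + 239.4) = 332 × 59.1/537.9 ≈ 36 m/s.

36 m/s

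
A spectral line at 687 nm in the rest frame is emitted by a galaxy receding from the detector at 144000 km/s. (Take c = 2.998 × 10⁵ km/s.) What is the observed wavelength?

1159.5 nm

β = v/c = 144000/299800 = 0.4803.
Relativistic Doppler for wavelength: λ' = λ₀ · √((1 + β)/(1 − β)).
λ' = 687 × √(1.4803/0.5197) = 687 × 1.68776 ≈ 1159.5 nm.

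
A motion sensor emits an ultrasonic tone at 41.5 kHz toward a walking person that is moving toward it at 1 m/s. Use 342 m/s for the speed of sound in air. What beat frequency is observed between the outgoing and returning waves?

243 Hz

At the walking person (a moving observer), f₁ = f₀ · (v + u)/v = 41.5 × 343/342 ≈ 41.621 kHz.
The reflection then acts as a moving source: f₂ = f₁ · v/(v − u) ≈ 41.743 kHz.
Beat frequency (with f₀ = 41500 Hz): |f₂ − f₀| = 2u·f₀/(v − u) = 2 × 1 × 41500/341 ≈ 243 Hz.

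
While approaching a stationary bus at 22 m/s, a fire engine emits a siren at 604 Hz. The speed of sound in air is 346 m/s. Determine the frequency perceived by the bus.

645 Hz

Moving source, stationary observer: f' = f · v/(v − v_s) since the source is approaching.
f' = 604 × 346/(346 − 22) = 604 × 346/324 ≈ 645 Hz.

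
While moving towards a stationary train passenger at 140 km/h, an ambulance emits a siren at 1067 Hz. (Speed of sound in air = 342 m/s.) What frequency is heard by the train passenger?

1204 Hz

140 km/h = 38.89 m/s.
Moving source, stationary observer: f' = f · v/(v − v_s) since the source is approaching.
f' = 1067 × 342/(342 − 38.89) = 1067 × 342/303.1 ≈ 1204 Hz.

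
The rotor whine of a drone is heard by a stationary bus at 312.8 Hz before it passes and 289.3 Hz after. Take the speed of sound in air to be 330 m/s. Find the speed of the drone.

12.9 m/s

f₁/f₂ = (v + v_s)/(v − v_s), so v_s = v · (f₁ − f₂)/(f₁ + f₂).
v_s = 330 × (312.8 − 289.3)/(312.8 + 289.3) = 330 × 23.5/602.1 ≈ 12.9 m/s.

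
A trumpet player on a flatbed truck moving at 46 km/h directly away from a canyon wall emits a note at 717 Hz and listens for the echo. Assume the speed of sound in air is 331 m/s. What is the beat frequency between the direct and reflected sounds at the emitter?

46 km/h = 12.78 m/s.
The canyon wall receives the sound from a moving source: f₁ = f₀ · v/(v + v_e) = 717 × 331/343.78 ≈ 690.4 Hz.
On the return leg the trumpet player on a flatbed truck is a moving observer: f₂ = f₁ · (v − v_e)/v = 690.4 × 318.22/331 ≈ 663.7 Hz.
Equivalently f₂ = f₀ · (v − v_e)/(v + v_e).
Beat against the emitted tone: |f₂ − f₀| = 2v_e·f₀/(v + v_e) = 2 × 12.78 × 717/343.78 ≈ 53.3 Hz.

53.3 Hz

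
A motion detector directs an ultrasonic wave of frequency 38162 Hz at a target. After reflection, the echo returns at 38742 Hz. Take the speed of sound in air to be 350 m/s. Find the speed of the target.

Double Doppler shift off a moving reflector: f₂ = f₀ · (v + u)/(v − u) (u > 0 toward emitter).
Rearranging, u = v · (f₂ − f₀)/(f₂ + f₀) = 350 × 580/76904 ≈ 2.64 m/s.
So the target is moving at 2.64 m/s toward the emitter.

2.64 m/s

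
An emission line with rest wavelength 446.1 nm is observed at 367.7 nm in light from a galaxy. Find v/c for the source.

λ'/λ₀ = 0.8243 < 1 (blueshift), so the source is approaching.
λ'/λ₀ = √((1 − β)/(1 + β)) for an approaching source ⇒ β = (1 − r²)/(1 + r²) with r = λ'/λ₀.
β = (1 − 0.6794)/(1 + 0.6794) ≈ 0.191.

0.191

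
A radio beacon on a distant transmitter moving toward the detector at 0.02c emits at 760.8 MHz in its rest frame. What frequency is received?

776.2 MHz

Relativistic Doppler for frequency: f' = f₀ · √((1 + β)/(1 − β)).
f' = 760.8 × √(1.0200/0.9800) = 760.8 × 1.02020 ≈ 776.2 MHz.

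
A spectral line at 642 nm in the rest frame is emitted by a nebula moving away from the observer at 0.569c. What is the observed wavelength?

Relativistic Doppler for wavelength: λ' = λ₀ · √((1 + β)/(1 − β)).
λ' = 642 × √(1.5690/0.4310) = 642 × 1.90798 ≈ 1224.9 nm.

1224.9 nm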